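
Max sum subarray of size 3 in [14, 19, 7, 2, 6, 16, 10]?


[0:3]: 40
[1:4]: 28
[2:5]: 15
[3:6]: 24
[4:7]: 32

Max: 40 at [0:3]


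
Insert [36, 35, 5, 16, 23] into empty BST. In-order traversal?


Insert 36: root
Insert 35: L from 36
Insert 5: L from 36 -> L from 35
Insert 16: L from 36 -> L from 35 -> R from 5
Insert 23: L from 36 -> L from 35 -> R from 5 -> R from 16

In-order: [5, 16, 23, 35, 36]


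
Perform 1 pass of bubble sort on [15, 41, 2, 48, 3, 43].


Initial: [15, 41, 2, 48, 3, 43]
Pass 1: [15, 2, 41, 3, 43, 48] (3 swaps)

After 1 pass: [15, 2, 41, 3, 43, 48]


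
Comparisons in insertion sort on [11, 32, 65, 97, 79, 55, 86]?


Algorithm: insertion sort
Input: [11, 32, 65, 97, 79, 55, 86]
Sorted: [11, 32, 55, 65, 79, 86, 97]

11


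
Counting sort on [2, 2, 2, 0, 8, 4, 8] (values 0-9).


Input: [2, 2, 2, 0, 8, 4, 8]
Counts: [1, 0, 3, 0, 1, 0, 0, 0, 2, 0]

Sorted: [0, 2, 2, 2, 4, 8, 8]


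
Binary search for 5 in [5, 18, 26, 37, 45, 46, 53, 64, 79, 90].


Step 1: lo=0, hi=9, mid=4, val=45
Step 2: lo=0, hi=3, mid=1, val=18
Step 3: lo=0, hi=0, mid=0, val=5

Found at index 0


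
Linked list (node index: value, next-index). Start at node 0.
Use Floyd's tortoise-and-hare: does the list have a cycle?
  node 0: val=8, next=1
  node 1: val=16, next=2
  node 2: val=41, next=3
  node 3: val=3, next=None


Floyd's tortoise (slow, +1) and hare (fast, +2):
  init: slow=0, fast=0
  step 1: slow=1, fast=2
  step 2: fast 2->3->None, no cycle

Cycle: no


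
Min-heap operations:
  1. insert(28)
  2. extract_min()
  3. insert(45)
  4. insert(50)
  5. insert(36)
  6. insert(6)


insert(28) -> [28]
extract_min()->28, []
insert(45) -> [45]
insert(50) -> [45, 50]
insert(36) -> [36, 50, 45]
insert(6) -> [6, 36, 45, 50]

Final heap: [6, 36, 45, 50]


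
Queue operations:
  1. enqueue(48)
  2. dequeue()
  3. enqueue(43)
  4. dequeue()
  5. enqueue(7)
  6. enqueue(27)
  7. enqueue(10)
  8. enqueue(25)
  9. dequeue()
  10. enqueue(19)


enqueue(48) -> [48]
dequeue()->48, []
enqueue(43) -> [43]
dequeue()->43, []
enqueue(7) -> [7]
enqueue(27) -> [7, 27]
enqueue(10) -> [7, 27, 10]
enqueue(25) -> [7, 27, 10, 25]
dequeue()->7, [27, 10, 25]
enqueue(19) -> [27, 10, 25, 19]

Final queue: [27, 10, 25, 19]


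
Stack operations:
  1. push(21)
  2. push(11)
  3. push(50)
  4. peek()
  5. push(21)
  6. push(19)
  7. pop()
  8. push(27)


push(21) -> [21]
push(11) -> [21, 11]
push(50) -> [21, 11, 50]
peek()->50
push(21) -> [21, 11, 50, 21]
push(19) -> [21, 11, 50, 21, 19]
pop()->19, [21, 11, 50, 21]
push(27) -> [21, 11, 50, 21, 27]

Final stack: [21, 11, 50, 21, 27]


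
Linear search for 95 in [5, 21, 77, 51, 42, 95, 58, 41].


i=0: 5!=95
i=1: 21!=95
i=2: 77!=95
i=3: 51!=95
i=4: 42!=95
i=5: 95==95 found!

Found at 5, 6 comps


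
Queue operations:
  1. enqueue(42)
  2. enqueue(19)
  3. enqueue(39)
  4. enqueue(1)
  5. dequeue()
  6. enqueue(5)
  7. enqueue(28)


enqueue(42) -> [42]
enqueue(19) -> [42, 19]
enqueue(39) -> [42, 19, 39]
enqueue(1) -> [42, 19, 39, 1]
dequeue()->42, [19, 39, 1]
enqueue(5) -> [19, 39, 1, 5]
enqueue(28) -> [19, 39, 1, 5, 28]

Final queue: [19, 39, 1, 5, 28]


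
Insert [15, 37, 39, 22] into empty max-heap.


Insert 15: [15]
Insert 37: [37, 15]
Insert 39: [39, 15, 37]
Insert 22: [39, 22, 37, 15]

Final heap: [39, 22, 37, 15]


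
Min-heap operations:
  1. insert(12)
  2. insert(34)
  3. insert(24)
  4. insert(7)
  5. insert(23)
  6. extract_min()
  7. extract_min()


insert(12) -> [12]
insert(34) -> [12, 34]
insert(24) -> [12, 34, 24]
insert(7) -> [7, 12, 24, 34]
insert(23) -> [7, 12, 24, 34, 23]
extract_min()->7, [12, 23, 24, 34]
extract_min()->12, [23, 34, 24]

Final heap: [23, 34, 24]


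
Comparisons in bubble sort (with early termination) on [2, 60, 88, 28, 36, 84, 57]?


Algorithm: bubble sort (with early termination)
Input: [2, 60, 88, 28, 36, 84, 57]
Sorted: [2, 28, 36, 57, 60, 84, 88]

18


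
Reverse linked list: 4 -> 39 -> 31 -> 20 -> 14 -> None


Step 1: curr=4, set curr.next=prev(None) | reversed so far: 4
Step 2: curr=39, set curr.next=prev(4) | reversed so far: 39 -> 4
Step 3: curr=31, set curr.next=prev(39) | reversed so far: 31 -> 39 -> 4
Step 4: curr=20, set curr.next=prev(31) | reversed so far: 20 -> 31 -> 39 -> 4
Step 5: curr=14, set curr.next=prev(20) | reversed so far: 14 -> 20 -> 31 -> 39 -> 4

14 -> 20 -> 31 -> 39 -> 4 -> None


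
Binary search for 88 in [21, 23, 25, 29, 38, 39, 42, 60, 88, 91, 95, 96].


Step 1: lo=0, hi=11, mid=5, val=39
Step 2: lo=6, hi=11, mid=8, val=88

Found at index 8


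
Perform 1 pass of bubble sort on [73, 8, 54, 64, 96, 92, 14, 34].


Initial: [73, 8, 54, 64, 96, 92, 14, 34]
Pass 1: [8, 54, 64, 73, 92, 14, 34, 96] (6 swaps)

After 1 pass: [8, 54, 64, 73, 92, 14, 34, 96]


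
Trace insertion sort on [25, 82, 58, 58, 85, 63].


Initial: [25, 82, 58, 58, 85, 63]
Insert 82: [25, 82, 58, 58, 85, 63]
Insert 58: [25, 58, 82, 58, 85, 63]
Insert 58: [25, 58, 58, 82, 85, 63]
Insert 85: [25, 58, 58, 82, 85, 63]
Insert 63: [25, 58, 58, 63, 82, 85]

Sorted: [25, 58, 58, 63, 82, 85]


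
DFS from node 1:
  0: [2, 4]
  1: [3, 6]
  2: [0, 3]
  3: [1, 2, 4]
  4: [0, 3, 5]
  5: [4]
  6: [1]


Visit 1, push [6, 3]
Visit 3, push [4, 2]
Visit 2, push [0]
Visit 0, push [4]
Visit 4, push [5]
Visit 5, push []
Visit 6, push []

DFS order: [1, 3, 2, 0, 4, 5, 6]


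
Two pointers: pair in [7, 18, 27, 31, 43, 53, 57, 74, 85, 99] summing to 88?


lo=0(7)+hi=9(99)=106
lo=0(7)+hi=8(85)=92
lo=0(7)+hi=7(74)=81
lo=1(18)+hi=7(74)=92
lo=1(18)+hi=6(57)=75
lo=2(27)+hi=6(57)=84
lo=3(31)+hi=6(57)=88

Yes: 31+57=88


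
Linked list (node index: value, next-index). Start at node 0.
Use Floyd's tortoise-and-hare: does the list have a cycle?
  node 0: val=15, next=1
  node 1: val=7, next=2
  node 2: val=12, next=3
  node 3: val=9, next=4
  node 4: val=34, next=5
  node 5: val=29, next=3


Floyd's tortoise (slow, +1) and hare (fast, +2):
  init: slow=0, fast=0
  step 1: slow=1, fast=2
  step 2: slow=2, fast=4
  step 3: slow=3, fast=3
  slow == fast at node 3: cycle detected

Cycle: yes


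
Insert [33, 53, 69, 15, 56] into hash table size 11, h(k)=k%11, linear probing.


Insert 33: h=0 -> slot 0
Insert 53: h=9 -> slot 9
Insert 69: h=3 -> slot 3
Insert 15: h=4 -> slot 4
Insert 56: h=1 -> slot 1

Table: [33, 56, None, 69, 15, None, None, None, None, 53, None]


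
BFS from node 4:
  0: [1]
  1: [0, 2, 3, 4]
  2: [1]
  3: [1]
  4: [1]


Visit 4, enqueue [1]
Visit 1, enqueue [0, 2, 3]
Visit 0, enqueue []
Visit 2, enqueue []
Visit 3, enqueue []

BFS order: [4, 1, 0, 2, 3]


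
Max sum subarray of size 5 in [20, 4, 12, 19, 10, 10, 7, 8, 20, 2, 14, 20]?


[0:5]: 65
[1:6]: 55
[2:7]: 58
[3:8]: 54
[4:9]: 55
[5:10]: 47
[6:11]: 51
[7:12]: 64

Max: 65 at [0:5]


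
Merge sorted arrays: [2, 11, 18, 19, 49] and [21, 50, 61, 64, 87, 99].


Take 2 from A
Take 11 from A
Take 18 from A
Take 19 from A
Take 21 from B
Take 49 from A

Merged: [2, 11, 18, 19, 21, 49, 50, 61, 64, 87, 99]


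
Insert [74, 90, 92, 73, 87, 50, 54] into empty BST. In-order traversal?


Insert 74: root
Insert 90: R from 74
Insert 92: R from 74 -> R from 90
Insert 73: L from 74
Insert 87: R from 74 -> L from 90
Insert 50: L from 74 -> L from 73
Insert 54: L from 74 -> L from 73 -> R from 50

In-order: [50, 54, 73, 74, 87, 90, 92]


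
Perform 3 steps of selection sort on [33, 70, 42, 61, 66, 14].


Initial: [33, 70, 42, 61, 66, 14]
Step 1: min=14 at 5
  Swap: [14, 70, 42, 61, 66, 33]
Step 2: min=33 at 5
  Swap: [14, 33, 42, 61, 66, 70]
Step 3: min=42 at 2
  Swap: [14, 33, 42, 61, 66, 70]

After 3 steps: [14, 33, 42, 61, 66, 70]


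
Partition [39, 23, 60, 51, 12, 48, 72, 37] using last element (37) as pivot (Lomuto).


Pivot: 37
  23 <= 37: swap -> [23, 39, 60, 51, 12, 48, 72, 37]
  12 <= 37: swap -> [23, 12, 60, 51, 39, 48, 72, 37]
Place pivot at 2: [23, 12, 37, 51, 39, 48, 72, 60]

Partitioned: [23, 12, 37, 51, 39, 48, 72, 60]


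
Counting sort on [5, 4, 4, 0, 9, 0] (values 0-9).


Input: [5, 4, 4, 0, 9, 0]
Counts: [2, 0, 0, 0, 2, 1, 0, 0, 0, 1]

Sorted: [0, 0, 4, 4, 5, 9]


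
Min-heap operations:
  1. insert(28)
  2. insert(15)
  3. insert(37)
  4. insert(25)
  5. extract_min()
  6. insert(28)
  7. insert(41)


insert(28) -> [28]
insert(15) -> [15, 28]
insert(37) -> [15, 28, 37]
insert(25) -> [15, 25, 37, 28]
extract_min()->15, [25, 28, 37]
insert(28) -> [25, 28, 37, 28]
insert(41) -> [25, 28, 37, 28, 41]

Final heap: [25, 28, 37, 28, 41]


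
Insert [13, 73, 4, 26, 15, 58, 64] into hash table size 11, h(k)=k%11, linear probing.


Insert 13: h=2 -> slot 2
Insert 73: h=7 -> slot 7
Insert 4: h=4 -> slot 4
Insert 26: h=4, 1 probes -> slot 5
Insert 15: h=4, 2 probes -> slot 6
Insert 58: h=3 -> slot 3
Insert 64: h=9 -> slot 9

Table: [None, None, 13, 58, 4, 26, 15, 73, None, 64, None]


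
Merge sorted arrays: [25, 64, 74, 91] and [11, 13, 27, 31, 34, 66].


Take 11 from B
Take 13 from B
Take 25 from A
Take 27 from B
Take 31 from B
Take 34 from B
Take 64 from A
Take 66 from B

Merged: [11, 13, 25, 27, 31, 34, 64, 66, 74, 91]


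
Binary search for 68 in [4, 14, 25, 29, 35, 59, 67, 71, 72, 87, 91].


Step 1: lo=0, hi=10, mid=5, val=59
Step 2: lo=6, hi=10, mid=8, val=72
Step 3: lo=6, hi=7, mid=6, val=67
Step 4: lo=7, hi=7, mid=7, val=71

Not found


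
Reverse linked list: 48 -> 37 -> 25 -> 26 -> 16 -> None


Step 1: curr=48, set curr.next=prev(None) | reversed so far: 48
Step 2: curr=37, set curr.next=prev(48) | reversed so far: 37 -> 48
Step 3: curr=25, set curr.next=prev(37) | reversed so far: 25 -> 37 -> 48
Step 4: curr=26, set curr.next=prev(25) | reversed so far: 26 -> 25 -> 37 -> 48
Step 5: curr=16, set curr.next=prev(26) | reversed so far: 16 -> 26 -> 25 -> 37 -> 48

16 -> 26 -> 25 -> 37 -> 48 -> None


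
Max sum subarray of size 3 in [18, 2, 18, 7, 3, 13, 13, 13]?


[0:3]: 38
[1:4]: 27
[2:5]: 28
[3:6]: 23
[4:7]: 29
[5:8]: 39

Max: 39 at [5:8]


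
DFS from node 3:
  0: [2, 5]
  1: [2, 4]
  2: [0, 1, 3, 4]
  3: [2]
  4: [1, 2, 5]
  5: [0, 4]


Visit 3, push [2]
Visit 2, push [4, 1, 0]
Visit 0, push [5]
Visit 5, push [4]
Visit 4, push [1]
Visit 1, push []

DFS order: [3, 2, 0, 5, 4, 1]


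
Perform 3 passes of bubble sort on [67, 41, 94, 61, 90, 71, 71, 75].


Initial: [67, 41, 94, 61, 90, 71, 71, 75]
Pass 1: [41, 67, 61, 90, 71, 71, 75, 94] (6 swaps)
Pass 2: [41, 61, 67, 71, 71, 75, 90, 94] (4 swaps)
Pass 3: [41, 61, 67, 71, 71, 75, 90, 94] (0 swaps)

After 3 passes: [41, 61, 67, 71, 71, 75, 90, 94]


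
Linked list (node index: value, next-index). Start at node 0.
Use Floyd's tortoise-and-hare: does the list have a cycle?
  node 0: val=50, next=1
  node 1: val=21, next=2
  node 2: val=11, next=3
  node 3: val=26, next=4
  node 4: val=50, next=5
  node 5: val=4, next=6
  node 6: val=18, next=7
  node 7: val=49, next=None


Floyd's tortoise (slow, +1) and hare (fast, +2):
  init: slow=0, fast=0
  step 1: slow=1, fast=2
  step 2: slow=2, fast=4
  step 3: slow=3, fast=6
  step 4: fast 6->7->None, no cycle

Cycle: no


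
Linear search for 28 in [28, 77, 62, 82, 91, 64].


i=0: 28==28 found!

Found at 0, 1 comps


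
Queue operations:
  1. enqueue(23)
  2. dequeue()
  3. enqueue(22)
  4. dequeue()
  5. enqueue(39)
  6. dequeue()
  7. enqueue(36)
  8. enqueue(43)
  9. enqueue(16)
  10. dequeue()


enqueue(23) -> [23]
dequeue()->23, []
enqueue(22) -> [22]
dequeue()->22, []
enqueue(39) -> [39]
dequeue()->39, []
enqueue(36) -> [36]
enqueue(43) -> [36, 43]
enqueue(16) -> [36, 43, 16]
dequeue()->36, [43, 16]

Final queue: [43, 16]


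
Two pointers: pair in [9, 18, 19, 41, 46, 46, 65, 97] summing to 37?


lo=0(9)+hi=7(97)=106
lo=0(9)+hi=6(65)=74
lo=0(9)+hi=5(46)=55
lo=0(9)+hi=4(46)=55
lo=0(9)+hi=3(41)=50
lo=0(9)+hi=2(19)=28
lo=1(18)+hi=2(19)=37

Yes: 18+19=37


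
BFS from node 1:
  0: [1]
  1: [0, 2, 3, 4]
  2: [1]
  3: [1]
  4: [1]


Visit 1, enqueue [0, 2, 3, 4]
Visit 0, enqueue []
Visit 2, enqueue []
Visit 3, enqueue []
Visit 4, enqueue []

BFS order: [1, 0, 2, 3, 4]


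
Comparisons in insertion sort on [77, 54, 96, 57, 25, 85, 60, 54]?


Algorithm: insertion sort
Input: [77, 54, 96, 57, 25, 85, 60, 54]
Sorted: [25, 54, 54, 57, 60, 77, 85, 96]

21


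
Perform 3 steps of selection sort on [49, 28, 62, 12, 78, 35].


Initial: [49, 28, 62, 12, 78, 35]
Step 1: min=12 at 3
  Swap: [12, 28, 62, 49, 78, 35]
Step 2: min=28 at 1
  Swap: [12, 28, 62, 49, 78, 35]
Step 3: min=35 at 5
  Swap: [12, 28, 35, 49, 78, 62]

After 3 steps: [12, 28, 35, 49, 78, 62]


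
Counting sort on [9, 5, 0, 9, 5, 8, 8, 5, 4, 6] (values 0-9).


Input: [9, 5, 0, 9, 5, 8, 8, 5, 4, 6]
Counts: [1, 0, 0, 0, 1, 3, 1, 0, 2, 2]

Sorted: [0, 4, 5, 5, 5, 6, 8, 8, 9, 9]


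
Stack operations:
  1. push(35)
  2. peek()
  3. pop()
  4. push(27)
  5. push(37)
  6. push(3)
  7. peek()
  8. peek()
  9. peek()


push(35) -> [35]
peek()->35
pop()->35, []
push(27) -> [27]
push(37) -> [27, 37]
push(3) -> [27, 37, 3]
peek()->3
peek()->3
peek()->3

Final stack: [27, 37, 3]


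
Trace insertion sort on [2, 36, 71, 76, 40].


Initial: [2, 36, 71, 76, 40]
Insert 36: [2, 36, 71, 76, 40]
Insert 71: [2, 36, 71, 76, 40]
Insert 76: [2, 36, 71, 76, 40]
Insert 40: [2, 36, 40, 71, 76]

Sorted: [2, 36, 40, 71, 76]


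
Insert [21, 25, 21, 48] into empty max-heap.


Insert 21: [21]
Insert 25: [25, 21]
Insert 21: [25, 21, 21]
Insert 48: [48, 25, 21, 21]

Final heap: [48, 25, 21, 21]


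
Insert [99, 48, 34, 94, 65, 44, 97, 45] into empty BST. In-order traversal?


Insert 99: root
Insert 48: L from 99
Insert 34: L from 99 -> L from 48
Insert 94: L from 99 -> R from 48
Insert 65: L from 99 -> R from 48 -> L from 94
Insert 44: L from 99 -> L from 48 -> R from 34
Insert 97: L from 99 -> R from 48 -> R from 94
Insert 45: L from 99 -> L from 48 -> R from 34 -> R from 44

In-order: [34, 44, 45, 48, 65, 94, 97, 99]


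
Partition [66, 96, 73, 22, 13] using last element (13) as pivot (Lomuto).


Pivot: 13
Place pivot at 0: [13, 96, 73, 22, 66]

Partitioned: [13, 96, 73, 22, 66]


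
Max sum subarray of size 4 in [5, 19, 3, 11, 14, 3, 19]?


[0:4]: 38
[1:5]: 47
[2:6]: 31
[3:7]: 47

Max: 47 at [1:5]


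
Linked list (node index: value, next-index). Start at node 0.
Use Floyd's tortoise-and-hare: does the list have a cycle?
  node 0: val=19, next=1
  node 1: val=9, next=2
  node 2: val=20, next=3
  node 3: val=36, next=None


Floyd's tortoise (slow, +1) and hare (fast, +2):
  init: slow=0, fast=0
  step 1: slow=1, fast=2
  step 2: fast 2->3->None, no cycle

Cycle: no


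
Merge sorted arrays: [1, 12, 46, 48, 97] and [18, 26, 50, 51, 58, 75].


Take 1 from A
Take 12 from A
Take 18 from B
Take 26 from B
Take 46 from A
Take 48 from A
Take 50 from B
Take 51 from B
Take 58 from B
Take 75 from B

Merged: [1, 12, 18, 26, 46, 48, 50, 51, 58, 75, 97]


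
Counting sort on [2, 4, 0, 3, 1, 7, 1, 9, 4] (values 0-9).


Input: [2, 4, 0, 3, 1, 7, 1, 9, 4]
Counts: [1, 2, 1, 1, 2, 0, 0, 1, 0, 1]

Sorted: [0, 1, 1, 2, 3, 4, 4, 7, 9]


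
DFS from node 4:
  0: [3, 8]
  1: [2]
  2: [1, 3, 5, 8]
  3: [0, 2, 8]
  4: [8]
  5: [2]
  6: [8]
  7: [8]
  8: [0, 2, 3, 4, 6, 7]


Visit 4, push [8]
Visit 8, push [7, 6, 3, 2, 0]
Visit 0, push [3]
Visit 3, push [2]
Visit 2, push [5, 1]
Visit 1, push []
Visit 5, push []
Visit 6, push []
Visit 7, push []

DFS order: [4, 8, 0, 3, 2, 1, 5, 6, 7]


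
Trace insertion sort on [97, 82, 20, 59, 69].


Initial: [97, 82, 20, 59, 69]
Insert 82: [82, 97, 20, 59, 69]
Insert 20: [20, 82, 97, 59, 69]
Insert 59: [20, 59, 82, 97, 69]
Insert 69: [20, 59, 69, 82, 97]

Sorted: [20, 59, 69, 82, 97]


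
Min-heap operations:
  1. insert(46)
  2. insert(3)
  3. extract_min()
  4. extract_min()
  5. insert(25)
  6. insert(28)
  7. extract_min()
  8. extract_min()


insert(46) -> [46]
insert(3) -> [3, 46]
extract_min()->3, [46]
extract_min()->46, []
insert(25) -> [25]
insert(28) -> [25, 28]
extract_min()->25, [28]
extract_min()->28, []

Final heap: []


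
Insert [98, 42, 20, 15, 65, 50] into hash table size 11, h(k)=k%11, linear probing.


Insert 98: h=10 -> slot 10
Insert 42: h=9 -> slot 9
Insert 20: h=9, 2 probes -> slot 0
Insert 15: h=4 -> slot 4
Insert 65: h=10, 2 probes -> slot 1
Insert 50: h=6 -> slot 6

Table: [20, 65, None, None, 15, None, 50, None, None, 42, 98]


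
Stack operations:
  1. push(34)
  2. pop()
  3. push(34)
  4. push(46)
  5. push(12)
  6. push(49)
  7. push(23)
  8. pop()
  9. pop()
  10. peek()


push(34) -> [34]
pop()->34, []
push(34) -> [34]
push(46) -> [34, 46]
push(12) -> [34, 46, 12]
push(49) -> [34, 46, 12, 49]
push(23) -> [34, 46, 12, 49, 23]
pop()->23, [34, 46, 12, 49]
pop()->49, [34, 46, 12]
peek()->12

Final stack: [34, 46, 12]


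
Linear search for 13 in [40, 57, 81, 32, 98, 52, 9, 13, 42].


i=0: 40!=13
i=1: 57!=13
i=2: 81!=13
i=3: 32!=13
i=4: 98!=13
i=5: 52!=13
i=6: 9!=13
i=7: 13==13 found!

Found at 7, 8 comps


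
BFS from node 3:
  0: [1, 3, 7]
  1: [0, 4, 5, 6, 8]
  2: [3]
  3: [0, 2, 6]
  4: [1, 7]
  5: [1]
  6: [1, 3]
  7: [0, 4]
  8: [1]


Visit 3, enqueue [0, 2, 6]
Visit 0, enqueue [1, 7]
Visit 2, enqueue []
Visit 6, enqueue []
Visit 1, enqueue [4, 5, 8]
Visit 7, enqueue []
Visit 4, enqueue []
Visit 5, enqueue []
Visit 8, enqueue []

BFS order: [3, 0, 2, 6, 1, 7, 4, 5, 8]


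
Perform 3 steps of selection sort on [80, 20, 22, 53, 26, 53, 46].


Initial: [80, 20, 22, 53, 26, 53, 46]
Step 1: min=20 at 1
  Swap: [20, 80, 22, 53, 26, 53, 46]
Step 2: min=22 at 2
  Swap: [20, 22, 80, 53, 26, 53, 46]
Step 3: min=26 at 4
  Swap: [20, 22, 26, 53, 80, 53, 46]

After 3 steps: [20, 22, 26, 53, 80, 53, 46]


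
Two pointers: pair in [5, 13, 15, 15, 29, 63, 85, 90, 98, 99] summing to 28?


lo=0(5)+hi=9(99)=104
lo=0(5)+hi=8(98)=103
lo=0(5)+hi=7(90)=95
lo=0(5)+hi=6(85)=90
lo=0(5)+hi=5(63)=68
lo=0(5)+hi=4(29)=34
lo=0(5)+hi=3(15)=20
lo=1(13)+hi=3(15)=28

Yes: 13+15=28


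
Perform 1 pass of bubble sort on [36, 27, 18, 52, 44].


Initial: [36, 27, 18, 52, 44]
Pass 1: [27, 18, 36, 44, 52] (3 swaps)

After 1 pass: [27, 18, 36, 44, 52]


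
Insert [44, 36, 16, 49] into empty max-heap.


Insert 44: [44]
Insert 36: [44, 36]
Insert 16: [44, 36, 16]
Insert 49: [49, 44, 16, 36]

Final heap: [49, 44, 16, 36]


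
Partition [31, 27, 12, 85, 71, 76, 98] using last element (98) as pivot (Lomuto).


Pivot: 98
  31 <= 98: advance i (no swap)
  27 <= 98: advance i (no swap)
  12 <= 98: advance i (no swap)
  85 <= 98: advance i (no swap)
  71 <= 98: advance i (no swap)
  76 <= 98: advance i (no swap)
Place pivot at 6: [31, 27, 12, 85, 71, 76, 98]

Partitioned: [31, 27, 12, 85, 71, 76, 98]


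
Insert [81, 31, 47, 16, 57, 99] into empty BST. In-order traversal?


Insert 81: root
Insert 31: L from 81
Insert 47: L from 81 -> R from 31
Insert 16: L from 81 -> L from 31
Insert 57: L from 81 -> R from 31 -> R from 47
Insert 99: R from 81

In-order: [16, 31, 47, 57, 81, 99]


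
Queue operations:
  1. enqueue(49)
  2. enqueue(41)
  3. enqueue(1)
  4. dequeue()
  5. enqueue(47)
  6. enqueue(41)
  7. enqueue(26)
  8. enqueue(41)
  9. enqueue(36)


enqueue(49) -> [49]
enqueue(41) -> [49, 41]
enqueue(1) -> [49, 41, 1]
dequeue()->49, [41, 1]
enqueue(47) -> [41, 1, 47]
enqueue(41) -> [41, 1, 47, 41]
enqueue(26) -> [41, 1, 47, 41, 26]
enqueue(41) -> [41, 1, 47, 41, 26, 41]
enqueue(36) -> [41, 1, 47, 41, 26, 41, 36]

Final queue: [41, 1, 47, 41, 26, 41, 36]


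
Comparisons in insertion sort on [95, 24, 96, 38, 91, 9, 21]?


Algorithm: insertion sort
Input: [95, 24, 96, 38, 91, 9, 21]
Sorted: [9, 21, 24, 38, 91, 95, 96]

19


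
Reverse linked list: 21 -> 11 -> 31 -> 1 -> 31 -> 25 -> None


Step 1: curr=21, set curr.next=prev(None) | reversed so far: 21
Step 2: curr=11, set curr.next=prev(21) | reversed so far: 11 -> 21
Step 3: curr=31, set curr.next=prev(11) | reversed so far: 31 -> 11 -> 21
Step 4: curr=1, set curr.next=prev(31) | reversed so far: 1 -> 31 -> 11 -> 21
Step 5: curr=31, set curr.next=prev(1) | reversed so far: 31 -> 1 -> 31 -> 11 -> 21
Step 6: curr=25, set curr.next=prev(31) | reversed so far: 25 -> 31 -> 1 -> 31 -> 11 -> 21

25 -> 31 -> 1 -> 31 -> 11 -> 21 -> None


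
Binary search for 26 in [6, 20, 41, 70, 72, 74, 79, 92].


Step 1: lo=0, hi=7, mid=3, val=70
Step 2: lo=0, hi=2, mid=1, val=20
Step 3: lo=2, hi=2, mid=2, val=41

Not found


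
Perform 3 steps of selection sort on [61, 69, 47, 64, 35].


Initial: [61, 69, 47, 64, 35]
Step 1: min=35 at 4
  Swap: [35, 69, 47, 64, 61]
Step 2: min=47 at 2
  Swap: [35, 47, 69, 64, 61]
Step 3: min=61 at 4
  Swap: [35, 47, 61, 64, 69]

After 3 steps: [35, 47, 61, 64, 69]


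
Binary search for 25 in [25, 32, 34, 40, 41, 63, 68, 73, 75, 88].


Step 1: lo=0, hi=9, mid=4, val=41
Step 2: lo=0, hi=3, mid=1, val=32
Step 3: lo=0, hi=0, mid=0, val=25

Found at index 0


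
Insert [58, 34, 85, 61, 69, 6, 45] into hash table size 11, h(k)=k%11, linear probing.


Insert 58: h=3 -> slot 3
Insert 34: h=1 -> slot 1
Insert 85: h=8 -> slot 8
Insert 61: h=6 -> slot 6
Insert 69: h=3, 1 probes -> slot 4
Insert 6: h=6, 1 probes -> slot 7
Insert 45: h=1, 1 probes -> slot 2

Table: [None, 34, 45, 58, 69, None, 61, 6, 85, None, None]


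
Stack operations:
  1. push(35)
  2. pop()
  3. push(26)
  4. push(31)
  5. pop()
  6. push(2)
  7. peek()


push(35) -> [35]
pop()->35, []
push(26) -> [26]
push(31) -> [26, 31]
pop()->31, [26]
push(2) -> [26, 2]
peek()->2

Final stack: [26, 2]


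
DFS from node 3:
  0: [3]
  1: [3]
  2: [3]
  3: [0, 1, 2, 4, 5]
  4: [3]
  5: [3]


Visit 3, push [5, 4, 2, 1, 0]
Visit 0, push []
Visit 1, push []
Visit 2, push []
Visit 4, push []
Visit 5, push []

DFS order: [3, 0, 1, 2, 4, 5]


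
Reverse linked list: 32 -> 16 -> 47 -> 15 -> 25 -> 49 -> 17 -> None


Step 1: curr=32, set curr.next=prev(None) | reversed so far: 32
Step 2: curr=16, set curr.next=prev(32) | reversed so far: 16 -> 32
Step 3: curr=47, set curr.next=prev(16) | reversed so far: 47 -> 16 -> 32
Step 4: curr=15, set curr.next=prev(47) | reversed so far: 15 -> 47 -> 16 -> 32
Step 5: curr=25, set curr.next=prev(15) | reversed so far: 25 -> 15 -> 47 -> 16 -> 32
Step 6: curr=49, set curr.next=prev(25) | reversed so far: 49 -> 25 -> 15 -> 47 -> 16 -> 32
Step 7: curr=17, set curr.next=prev(49) | reversed so far: 17 -> 49 -> 25 -> 15 -> 47 -> 16 -> 32

17 -> 49 -> 25 -> 15 -> 47 -> 16 -> 32 -> None


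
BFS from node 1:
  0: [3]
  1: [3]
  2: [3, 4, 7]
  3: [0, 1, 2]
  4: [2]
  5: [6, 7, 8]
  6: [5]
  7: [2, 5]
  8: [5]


Visit 1, enqueue [3]
Visit 3, enqueue [0, 2]
Visit 0, enqueue []
Visit 2, enqueue [4, 7]
Visit 4, enqueue []
Visit 7, enqueue [5]
Visit 5, enqueue [6, 8]
Visit 6, enqueue []
Visit 8, enqueue []

BFS order: [1, 3, 0, 2, 4, 7, 5, 6, 8]


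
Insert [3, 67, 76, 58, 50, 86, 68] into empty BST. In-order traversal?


Insert 3: root
Insert 67: R from 3
Insert 76: R from 3 -> R from 67
Insert 58: R from 3 -> L from 67
Insert 50: R from 3 -> L from 67 -> L from 58
Insert 86: R from 3 -> R from 67 -> R from 76
Insert 68: R from 3 -> R from 67 -> L from 76

In-order: [3, 50, 58, 67, 68, 76, 86]


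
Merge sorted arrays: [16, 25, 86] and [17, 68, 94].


Take 16 from A
Take 17 from B
Take 25 from A
Take 68 from B
Take 86 from A

Merged: [16, 17, 25, 68, 86, 94]


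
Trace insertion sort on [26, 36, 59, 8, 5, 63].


Initial: [26, 36, 59, 8, 5, 63]
Insert 36: [26, 36, 59, 8, 5, 63]
Insert 59: [26, 36, 59, 8, 5, 63]
Insert 8: [8, 26, 36, 59, 5, 63]
Insert 5: [5, 8, 26, 36, 59, 63]
Insert 63: [5, 8, 26, 36, 59, 63]

Sorted: [5, 8, 26, 36, 59, 63]


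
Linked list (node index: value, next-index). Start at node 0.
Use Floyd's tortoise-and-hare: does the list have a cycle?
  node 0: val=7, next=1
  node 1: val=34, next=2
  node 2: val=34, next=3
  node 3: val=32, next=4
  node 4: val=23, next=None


Floyd's tortoise (slow, +1) and hare (fast, +2):
  init: slow=0, fast=0
  step 1: slow=1, fast=2
  step 2: slow=2, fast=4
  step 3: fast -> None, no cycle

Cycle: no


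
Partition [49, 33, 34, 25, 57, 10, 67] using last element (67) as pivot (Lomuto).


Pivot: 67
  49 <= 67: advance i (no swap)
  33 <= 67: advance i (no swap)
  34 <= 67: advance i (no swap)
  25 <= 67: advance i (no swap)
  57 <= 67: advance i (no swap)
  10 <= 67: advance i (no swap)
Place pivot at 6: [49, 33, 34, 25, 57, 10, 67]

Partitioned: [49, 33, 34, 25, 57, 10, 67]


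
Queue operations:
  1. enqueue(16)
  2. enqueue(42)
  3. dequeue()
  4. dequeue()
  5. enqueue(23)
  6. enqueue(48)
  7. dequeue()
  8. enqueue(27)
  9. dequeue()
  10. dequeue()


enqueue(16) -> [16]
enqueue(42) -> [16, 42]
dequeue()->16, [42]
dequeue()->42, []
enqueue(23) -> [23]
enqueue(48) -> [23, 48]
dequeue()->23, [48]
enqueue(27) -> [48, 27]
dequeue()->48, [27]
dequeue()->27, []

Final queue: []


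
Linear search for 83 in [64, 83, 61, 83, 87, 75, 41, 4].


i=0: 64!=83
i=1: 83==83 found!

Found at 1, 2 comps


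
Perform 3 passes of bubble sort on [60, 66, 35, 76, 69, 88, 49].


Initial: [60, 66, 35, 76, 69, 88, 49]
Pass 1: [60, 35, 66, 69, 76, 49, 88] (3 swaps)
Pass 2: [35, 60, 66, 69, 49, 76, 88] (2 swaps)
Pass 3: [35, 60, 66, 49, 69, 76, 88] (1 swaps)

After 3 passes: [35, 60, 66, 49, 69, 76, 88]


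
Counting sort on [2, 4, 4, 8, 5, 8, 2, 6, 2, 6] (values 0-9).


Input: [2, 4, 4, 8, 5, 8, 2, 6, 2, 6]
Counts: [0, 0, 3, 0, 2, 1, 2, 0, 2, 0]

Sorted: [2, 2, 2, 4, 4, 5, 6, 6, 8, 8]


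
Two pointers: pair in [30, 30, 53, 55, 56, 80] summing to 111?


lo=0(30)+hi=5(80)=110
lo=1(30)+hi=5(80)=110
lo=2(53)+hi=5(80)=133
lo=2(53)+hi=4(56)=109
lo=3(55)+hi=4(56)=111

Yes: 55+56=111


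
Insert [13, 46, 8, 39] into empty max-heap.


Insert 13: [13]
Insert 46: [46, 13]
Insert 8: [46, 13, 8]
Insert 39: [46, 39, 8, 13]

Final heap: [46, 39, 8, 13]


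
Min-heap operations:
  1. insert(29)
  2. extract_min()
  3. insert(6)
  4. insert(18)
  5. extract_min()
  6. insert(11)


insert(29) -> [29]
extract_min()->29, []
insert(6) -> [6]
insert(18) -> [6, 18]
extract_min()->6, [18]
insert(11) -> [11, 18]

Final heap: [11, 18]


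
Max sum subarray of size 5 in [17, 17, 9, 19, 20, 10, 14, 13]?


[0:5]: 82
[1:6]: 75
[2:7]: 72
[3:8]: 76

Max: 82 at [0:5]


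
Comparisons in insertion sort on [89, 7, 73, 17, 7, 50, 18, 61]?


Algorithm: insertion sort
Input: [89, 7, 73, 17, 7, 50, 18, 61]
Sorted: [7, 7, 17, 18, 50, 61, 73, 89]

20


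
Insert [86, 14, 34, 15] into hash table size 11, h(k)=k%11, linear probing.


Insert 86: h=9 -> slot 9
Insert 14: h=3 -> slot 3
Insert 34: h=1 -> slot 1
Insert 15: h=4 -> slot 4

Table: [None, 34, None, 14, 15, None, None, None, None, 86, None]


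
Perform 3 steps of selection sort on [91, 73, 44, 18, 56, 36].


Initial: [91, 73, 44, 18, 56, 36]
Step 1: min=18 at 3
  Swap: [18, 73, 44, 91, 56, 36]
Step 2: min=36 at 5
  Swap: [18, 36, 44, 91, 56, 73]
Step 3: min=44 at 2
  Swap: [18, 36, 44, 91, 56, 73]

After 3 steps: [18, 36, 44, 91, 56, 73]


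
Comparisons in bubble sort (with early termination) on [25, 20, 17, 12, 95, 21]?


Algorithm: bubble sort (with early termination)
Input: [25, 20, 17, 12, 95, 21]
Sorted: [12, 17, 20, 21, 25, 95]

14


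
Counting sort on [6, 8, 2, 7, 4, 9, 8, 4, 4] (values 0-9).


Input: [6, 8, 2, 7, 4, 9, 8, 4, 4]
Counts: [0, 0, 1, 0, 3, 0, 1, 1, 2, 1]

Sorted: [2, 4, 4, 4, 6, 7, 8, 8, 9]


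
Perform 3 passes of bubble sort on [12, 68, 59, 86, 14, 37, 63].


Initial: [12, 68, 59, 86, 14, 37, 63]
Pass 1: [12, 59, 68, 14, 37, 63, 86] (4 swaps)
Pass 2: [12, 59, 14, 37, 63, 68, 86] (3 swaps)
Pass 3: [12, 14, 37, 59, 63, 68, 86] (2 swaps)

After 3 passes: [12, 14, 37, 59, 63, 68, 86]


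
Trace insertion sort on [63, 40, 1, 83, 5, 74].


Initial: [63, 40, 1, 83, 5, 74]
Insert 40: [40, 63, 1, 83, 5, 74]
Insert 1: [1, 40, 63, 83, 5, 74]
Insert 83: [1, 40, 63, 83, 5, 74]
Insert 5: [1, 5, 40, 63, 83, 74]
Insert 74: [1, 5, 40, 63, 74, 83]

Sorted: [1, 5, 40, 63, 74, 83]


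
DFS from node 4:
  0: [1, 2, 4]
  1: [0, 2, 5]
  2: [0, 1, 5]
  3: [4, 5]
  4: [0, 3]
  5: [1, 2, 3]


Visit 4, push [3, 0]
Visit 0, push [2, 1]
Visit 1, push [5, 2]
Visit 2, push [5]
Visit 5, push [3]
Visit 3, push []

DFS order: [4, 0, 1, 2, 5, 3]


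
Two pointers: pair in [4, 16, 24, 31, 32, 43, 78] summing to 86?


lo=0(4)+hi=6(78)=82
lo=1(16)+hi=6(78)=94
lo=1(16)+hi=5(43)=59
lo=2(24)+hi=5(43)=67
lo=3(31)+hi=5(43)=74
lo=4(32)+hi=5(43)=75

No pair found


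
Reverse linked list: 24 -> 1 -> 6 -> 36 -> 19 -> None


Step 1: curr=24, set curr.next=prev(None) | reversed so far: 24
Step 2: curr=1, set curr.next=prev(24) | reversed so far: 1 -> 24
Step 3: curr=6, set curr.next=prev(1) | reversed so far: 6 -> 1 -> 24
Step 4: curr=36, set curr.next=prev(6) | reversed so far: 36 -> 6 -> 1 -> 24
Step 5: curr=19, set curr.next=prev(36) | reversed so far: 19 -> 36 -> 6 -> 1 -> 24

19 -> 36 -> 6 -> 1 -> 24 -> None


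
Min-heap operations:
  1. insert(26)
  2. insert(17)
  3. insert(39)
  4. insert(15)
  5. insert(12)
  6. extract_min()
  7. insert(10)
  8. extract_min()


insert(26) -> [26]
insert(17) -> [17, 26]
insert(39) -> [17, 26, 39]
insert(15) -> [15, 17, 39, 26]
insert(12) -> [12, 15, 39, 26, 17]
extract_min()->12, [15, 17, 39, 26]
insert(10) -> [10, 15, 39, 26, 17]
extract_min()->10, [15, 17, 39, 26]

Final heap: [15, 17, 39, 26]


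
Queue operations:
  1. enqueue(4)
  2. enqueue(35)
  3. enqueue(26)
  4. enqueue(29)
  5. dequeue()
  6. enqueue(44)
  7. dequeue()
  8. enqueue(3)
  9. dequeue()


enqueue(4) -> [4]
enqueue(35) -> [4, 35]
enqueue(26) -> [4, 35, 26]
enqueue(29) -> [4, 35, 26, 29]
dequeue()->4, [35, 26, 29]
enqueue(44) -> [35, 26, 29, 44]
dequeue()->35, [26, 29, 44]
enqueue(3) -> [26, 29, 44, 3]
dequeue()->26, [29, 44, 3]

Final queue: [29, 44, 3]


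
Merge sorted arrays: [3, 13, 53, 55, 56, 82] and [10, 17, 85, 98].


Take 3 from A
Take 10 from B
Take 13 from A
Take 17 from B
Take 53 from A
Take 55 from A
Take 56 from A
Take 82 from A

Merged: [3, 10, 13, 17, 53, 55, 56, 82, 85, 98]


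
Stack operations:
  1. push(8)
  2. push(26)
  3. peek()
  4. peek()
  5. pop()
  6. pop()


push(8) -> [8]
push(26) -> [8, 26]
peek()->26
peek()->26
pop()->26, [8]
pop()->8, []

Final stack: []


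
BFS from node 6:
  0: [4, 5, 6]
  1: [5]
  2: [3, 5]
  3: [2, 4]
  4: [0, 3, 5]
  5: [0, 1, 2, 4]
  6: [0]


Visit 6, enqueue [0]
Visit 0, enqueue [4, 5]
Visit 4, enqueue [3]
Visit 5, enqueue [1, 2]
Visit 3, enqueue []
Visit 1, enqueue []
Visit 2, enqueue []

BFS order: [6, 0, 4, 5, 3, 1, 2]


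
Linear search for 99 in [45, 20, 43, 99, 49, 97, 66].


i=0: 45!=99
i=1: 20!=99
i=2: 43!=99
i=3: 99==99 found!

Found at 3, 4 comps


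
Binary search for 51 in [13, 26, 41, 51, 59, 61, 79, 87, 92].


Step 1: lo=0, hi=8, mid=4, val=59
Step 2: lo=0, hi=3, mid=1, val=26
Step 3: lo=2, hi=3, mid=2, val=41
Step 4: lo=3, hi=3, mid=3, val=51

Found at index 3


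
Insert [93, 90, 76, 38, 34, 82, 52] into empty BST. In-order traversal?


Insert 93: root
Insert 90: L from 93
Insert 76: L from 93 -> L from 90
Insert 38: L from 93 -> L from 90 -> L from 76
Insert 34: L from 93 -> L from 90 -> L from 76 -> L from 38
Insert 82: L from 93 -> L from 90 -> R from 76
Insert 52: L from 93 -> L from 90 -> L from 76 -> R from 38

In-order: [34, 38, 52, 76, 82, 90, 93]


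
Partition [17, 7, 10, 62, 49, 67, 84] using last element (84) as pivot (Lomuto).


Pivot: 84
  17 <= 84: advance i (no swap)
  7 <= 84: advance i (no swap)
  10 <= 84: advance i (no swap)
  62 <= 84: advance i (no swap)
  49 <= 84: advance i (no swap)
  67 <= 84: advance i (no swap)
Place pivot at 6: [17, 7, 10, 62, 49, 67, 84]

Partitioned: [17, 7, 10, 62, 49, 67, 84]


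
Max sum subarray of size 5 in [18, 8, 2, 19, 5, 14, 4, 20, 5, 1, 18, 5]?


[0:5]: 52
[1:6]: 48
[2:7]: 44
[3:8]: 62
[4:9]: 48
[5:10]: 44
[6:11]: 48
[7:12]: 49

Max: 62 at [3:8]


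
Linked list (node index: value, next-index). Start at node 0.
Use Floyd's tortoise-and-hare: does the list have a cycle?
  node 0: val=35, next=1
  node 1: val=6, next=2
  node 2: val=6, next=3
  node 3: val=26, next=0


Floyd's tortoise (slow, +1) and hare (fast, +2):
  init: slow=0, fast=0
  step 1: slow=1, fast=2
  step 2: slow=2, fast=0
  step 3: slow=3, fast=2
  step 4: slow=0, fast=0
  slow == fast at node 0: cycle detected

Cycle: yes


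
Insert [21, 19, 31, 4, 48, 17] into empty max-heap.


Insert 21: [21]
Insert 19: [21, 19]
Insert 31: [31, 19, 21]
Insert 4: [31, 19, 21, 4]
Insert 48: [48, 31, 21, 4, 19]
Insert 17: [48, 31, 21, 4, 19, 17]

Final heap: [48, 31, 21, 4, 19, 17]


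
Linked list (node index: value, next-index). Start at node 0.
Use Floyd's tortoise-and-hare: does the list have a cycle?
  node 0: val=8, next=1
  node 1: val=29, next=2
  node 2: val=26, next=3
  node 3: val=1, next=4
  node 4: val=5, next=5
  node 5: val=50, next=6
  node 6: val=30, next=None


Floyd's tortoise (slow, +1) and hare (fast, +2):
  init: slow=0, fast=0
  step 1: slow=1, fast=2
  step 2: slow=2, fast=4
  step 3: slow=3, fast=6
  step 4: fast -> None, no cycle

Cycle: no


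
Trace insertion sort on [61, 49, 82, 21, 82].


Initial: [61, 49, 82, 21, 82]
Insert 49: [49, 61, 82, 21, 82]
Insert 82: [49, 61, 82, 21, 82]
Insert 21: [21, 49, 61, 82, 82]
Insert 82: [21, 49, 61, 82, 82]

Sorted: [21, 49, 61, 82, 82]


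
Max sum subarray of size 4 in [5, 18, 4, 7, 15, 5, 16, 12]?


[0:4]: 34
[1:5]: 44
[2:6]: 31
[3:7]: 43
[4:8]: 48

Max: 48 at [4:8]


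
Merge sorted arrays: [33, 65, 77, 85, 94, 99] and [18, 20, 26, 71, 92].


Take 18 from B
Take 20 from B
Take 26 from B
Take 33 from A
Take 65 from A
Take 71 from B
Take 77 from A
Take 85 from A
Take 92 from B

Merged: [18, 20, 26, 33, 65, 71, 77, 85, 92, 94, 99]


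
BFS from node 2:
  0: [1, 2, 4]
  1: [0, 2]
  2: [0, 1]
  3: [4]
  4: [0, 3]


Visit 2, enqueue [0, 1]
Visit 0, enqueue [4]
Visit 1, enqueue []
Visit 4, enqueue [3]
Visit 3, enqueue []

BFS order: [2, 0, 1, 4, 3]


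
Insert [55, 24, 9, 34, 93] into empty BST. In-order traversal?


Insert 55: root
Insert 24: L from 55
Insert 9: L from 55 -> L from 24
Insert 34: L from 55 -> R from 24
Insert 93: R from 55

In-order: [9, 24, 34, 55, 93]


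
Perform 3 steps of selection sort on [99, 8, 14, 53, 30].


Initial: [99, 8, 14, 53, 30]
Step 1: min=8 at 1
  Swap: [8, 99, 14, 53, 30]
Step 2: min=14 at 2
  Swap: [8, 14, 99, 53, 30]
Step 3: min=30 at 4
  Swap: [8, 14, 30, 53, 99]

After 3 steps: [8, 14, 30, 53, 99]


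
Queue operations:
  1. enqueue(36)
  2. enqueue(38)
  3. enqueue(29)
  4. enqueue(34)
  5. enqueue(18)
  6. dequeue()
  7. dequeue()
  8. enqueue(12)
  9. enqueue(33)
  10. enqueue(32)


enqueue(36) -> [36]
enqueue(38) -> [36, 38]
enqueue(29) -> [36, 38, 29]
enqueue(34) -> [36, 38, 29, 34]
enqueue(18) -> [36, 38, 29, 34, 18]
dequeue()->36, [38, 29, 34, 18]
dequeue()->38, [29, 34, 18]
enqueue(12) -> [29, 34, 18, 12]
enqueue(33) -> [29, 34, 18, 12, 33]
enqueue(32) -> [29, 34, 18, 12, 33, 32]

Final queue: [29, 34, 18, 12, 33, 32]


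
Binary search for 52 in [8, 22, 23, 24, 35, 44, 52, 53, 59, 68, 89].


Step 1: lo=0, hi=10, mid=5, val=44
Step 2: lo=6, hi=10, mid=8, val=59
Step 3: lo=6, hi=7, mid=6, val=52

Found at index 6


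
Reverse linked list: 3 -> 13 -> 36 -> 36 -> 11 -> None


Step 1: curr=3, set curr.next=prev(None) | reversed so far: 3
Step 2: curr=13, set curr.next=prev(3) | reversed so far: 13 -> 3
Step 3: curr=36, set curr.next=prev(13) | reversed so far: 36 -> 13 -> 3
Step 4: curr=36, set curr.next=prev(36) | reversed so far: 36 -> 36 -> 13 -> 3
Step 5: curr=11, set curr.next=prev(36) | reversed so far: 11 -> 36 -> 36 -> 13 -> 3

11 -> 36 -> 36 -> 13 -> 3 -> None


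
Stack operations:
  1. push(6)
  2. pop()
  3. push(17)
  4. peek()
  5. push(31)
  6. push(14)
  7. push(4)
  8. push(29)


push(6) -> [6]
pop()->6, []
push(17) -> [17]
peek()->17
push(31) -> [17, 31]
push(14) -> [17, 31, 14]
push(4) -> [17, 31, 14, 4]
push(29) -> [17, 31, 14, 4, 29]

Final stack: [17, 31, 14, 4, 29]


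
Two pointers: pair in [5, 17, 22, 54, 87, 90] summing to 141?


lo=0(5)+hi=5(90)=95
lo=1(17)+hi=5(90)=107
lo=2(22)+hi=5(90)=112
lo=3(54)+hi=5(90)=144
lo=3(54)+hi=4(87)=141

Yes: 54+87=141


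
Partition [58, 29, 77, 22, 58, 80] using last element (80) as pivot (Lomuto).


Pivot: 80
  58 <= 80: advance i (no swap)
  29 <= 80: advance i (no swap)
  77 <= 80: advance i (no swap)
  22 <= 80: advance i (no swap)
  58 <= 80: advance i (no swap)
Place pivot at 5: [58, 29, 77, 22, 58, 80]

Partitioned: [58, 29, 77, 22, 58, 80]


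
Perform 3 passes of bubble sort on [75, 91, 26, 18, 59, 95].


Initial: [75, 91, 26, 18, 59, 95]
Pass 1: [75, 26, 18, 59, 91, 95] (3 swaps)
Pass 2: [26, 18, 59, 75, 91, 95] (3 swaps)
Pass 3: [18, 26, 59, 75, 91, 95] (1 swaps)

After 3 passes: [18, 26, 59, 75, 91, 95]


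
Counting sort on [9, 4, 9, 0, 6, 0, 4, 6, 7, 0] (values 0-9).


Input: [9, 4, 9, 0, 6, 0, 4, 6, 7, 0]
Counts: [3, 0, 0, 0, 2, 0, 2, 1, 0, 2]

Sorted: [0, 0, 0, 4, 4, 6, 6, 7, 9, 9]


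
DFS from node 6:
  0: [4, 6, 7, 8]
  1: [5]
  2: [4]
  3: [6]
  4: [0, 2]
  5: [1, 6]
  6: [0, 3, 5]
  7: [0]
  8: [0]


Visit 6, push [5, 3, 0]
Visit 0, push [8, 7, 4]
Visit 4, push [2]
Visit 2, push []
Visit 7, push []
Visit 8, push []
Visit 3, push []
Visit 5, push [1]
Visit 1, push []

DFS order: [6, 0, 4, 2, 7, 8, 3, 5, 1]


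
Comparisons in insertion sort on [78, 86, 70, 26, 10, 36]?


Algorithm: insertion sort
Input: [78, 86, 70, 26, 10, 36]
Sorted: [10, 26, 36, 70, 78, 86]

14


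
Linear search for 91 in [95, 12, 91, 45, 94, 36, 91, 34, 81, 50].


i=0: 95!=91
i=1: 12!=91
i=2: 91==91 found!

Found at 2, 3 comps


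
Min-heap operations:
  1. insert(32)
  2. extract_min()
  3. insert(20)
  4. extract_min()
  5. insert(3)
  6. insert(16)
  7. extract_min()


insert(32) -> [32]
extract_min()->32, []
insert(20) -> [20]
extract_min()->20, []
insert(3) -> [3]
insert(16) -> [3, 16]
extract_min()->3, [16]

Final heap: [16]


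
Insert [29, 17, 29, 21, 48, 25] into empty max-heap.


Insert 29: [29]
Insert 17: [29, 17]
Insert 29: [29, 17, 29]
Insert 21: [29, 21, 29, 17]
Insert 48: [48, 29, 29, 17, 21]
Insert 25: [48, 29, 29, 17, 21, 25]

Final heap: [48, 29, 29, 17, 21, 25]


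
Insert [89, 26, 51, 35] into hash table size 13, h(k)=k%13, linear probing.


Insert 89: h=11 -> slot 11
Insert 26: h=0 -> slot 0
Insert 51: h=12 -> slot 12
Insert 35: h=9 -> slot 9

Table: [26, None, None, None, None, None, None, None, None, 35, None, 89, 51]


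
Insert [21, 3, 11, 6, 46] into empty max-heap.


Insert 21: [21]
Insert 3: [21, 3]
Insert 11: [21, 3, 11]
Insert 6: [21, 6, 11, 3]
Insert 46: [46, 21, 11, 3, 6]

Final heap: [46, 21, 11, 3, 6]


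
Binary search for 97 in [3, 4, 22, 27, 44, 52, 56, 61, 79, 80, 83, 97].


Step 1: lo=0, hi=11, mid=5, val=52
Step 2: lo=6, hi=11, mid=8, val=79
Step 3: lo=9, hi=11, mid=10, val=83
Step 4: lo=11, hi=11, mid=11, val=97

Found at index 11


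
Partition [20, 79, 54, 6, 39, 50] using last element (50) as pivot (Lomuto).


Pivot: 50
  20 <= 50: advance i (no swap)
  6 <= 50: swap -> [20, 6, 54, 79, 39, 50]
  39 <= 50: swap -> [20, 6, 39, 79, 54, 50]
Place pivot at 3: [20, 6, 39, 50, 54, 79]

Partitioned: [20, 6, 39, 50, 54, 79]


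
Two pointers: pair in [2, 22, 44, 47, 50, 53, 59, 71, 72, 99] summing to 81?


lo=0(2)+hi=9(99)=101
lo=0(2)+hi=8(72)=74
lo=1(22)+hi=8(72)=94
lo=1(22)+hi=7(71)=93
lo=1(22)+hi=6(59)=81

Yes: 22+59=81


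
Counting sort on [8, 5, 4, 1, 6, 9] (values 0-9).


Input: [8, 5, 4, 1, 6, 9]
Counts: [0, 1, 0, 0, 1, 1, 1, 0, 1, 1]

Sorted: [1, 4, 5, 6, 8, 9]


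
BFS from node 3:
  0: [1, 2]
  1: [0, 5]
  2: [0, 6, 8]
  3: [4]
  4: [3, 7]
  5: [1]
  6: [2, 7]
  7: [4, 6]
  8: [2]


Visit 3, enqueue [4]
Visit 4, enqueue [7]
Visit 7, enqueue [6]
Visit 6, enqueue [2]
Visit 2, enqueue [0, 8]
Visit 0, enqueue [1]
Visit 8, enqueue []
Visit 1, enqueue [5]
Visit 5, enqueue []

BFS order: [3, 4, 7, 6, 2, 0, 8, 1, 5]
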